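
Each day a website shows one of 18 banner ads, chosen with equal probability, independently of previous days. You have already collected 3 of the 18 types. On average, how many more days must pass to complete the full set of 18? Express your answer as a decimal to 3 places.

Starting from 3 distinct types, each trial gives a new one with probability (18−i)/18 when i types are held, so the wait for the next new type is 18/(18−i).
E = 18/15 + 18/14 + 18/13 + 18/12 + 18/11 + 18/10 + 18/9 + 18/8 + 18/7 + 18/6 + 18/5 + 18/4 + 18/3 + 18/2 + 18/1 = 1195757/20020 ≈ 59.728.

59.728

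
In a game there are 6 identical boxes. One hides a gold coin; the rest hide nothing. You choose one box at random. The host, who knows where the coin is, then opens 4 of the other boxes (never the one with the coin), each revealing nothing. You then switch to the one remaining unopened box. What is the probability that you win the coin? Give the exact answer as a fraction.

5/6

Your original box holds the coin with probability 1/6, so the other 5 collectively hold it with probability 5/6.
The host can always find 4 empty boxes to open, so the reveals don't change that 5/6; it is now spread over the 1 remaining unopened box.
P(win by switching) = (5/6) · (1/1) = 5/6.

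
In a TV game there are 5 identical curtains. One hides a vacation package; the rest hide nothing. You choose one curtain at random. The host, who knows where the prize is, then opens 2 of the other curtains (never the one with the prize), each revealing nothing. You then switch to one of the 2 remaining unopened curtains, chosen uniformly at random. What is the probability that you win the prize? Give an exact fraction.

Your original curtain holds the prize with probability 1/5, so the other 4 collectively hold it with probability 4/5.
The host can always find 2 empty curtains to open, so the reveals don't change that 4/5; it is now spread over the 2 remaining unopened curtains.
P(win by switching) = (4/5) · (1/2) = 2/5.

2/5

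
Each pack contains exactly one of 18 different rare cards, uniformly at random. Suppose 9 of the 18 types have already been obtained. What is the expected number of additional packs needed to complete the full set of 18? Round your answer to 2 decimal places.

Starting from 9 distinct types, each trial gives a new one with probability (18−i)/18 when i types are held, so the wait for the next new type is 18/(18−i).
E = 18/9 + 18/8 + 18/7 + 18/6 + 18/5 + 18/4 + 18/3 + 18/2 + 18/1 = 7129/140 ≈ 50.92.

50.92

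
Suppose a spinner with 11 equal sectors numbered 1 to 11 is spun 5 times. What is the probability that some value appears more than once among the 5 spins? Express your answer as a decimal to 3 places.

0.656

P(all 5 different) = 11/11 · 10/11 · ··· · 7/11 ≈ 0.344.
P(at least two equal) = 1 − 0.344 = 0.656.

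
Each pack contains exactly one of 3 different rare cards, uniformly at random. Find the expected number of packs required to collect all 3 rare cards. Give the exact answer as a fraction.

11/2

After i distinct types are collected, each trial gives a new one with probability (3−i)/3, so the expected wait for the next new type is 3/(3−i).
E = 3/3 + 3/2 + 3/1 = 11/2.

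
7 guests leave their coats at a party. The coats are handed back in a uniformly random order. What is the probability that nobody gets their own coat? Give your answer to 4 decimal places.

0.3679

This is the derangement probability: permutations of 7 with no fixed point.
D(7) = 7! · (1 − 1/1! + 1/2! − ··· + (−1)^7/7!) = 1854.
P = 1854/5040 = 103/280 ≈ 0.3679.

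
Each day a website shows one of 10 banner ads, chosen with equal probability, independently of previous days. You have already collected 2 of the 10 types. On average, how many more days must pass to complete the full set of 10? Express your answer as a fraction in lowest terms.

761/28

Starting from 2 distinct types, each trial gives a new one with probability (10−i)/10 when i types are held, so the wait for the next new type is 10/(10−i).
E = 10/8 + 10/7 + 10/6 + 10/5 + 10/4 + 10/3 + 10/2 + 10/1 = 761/28.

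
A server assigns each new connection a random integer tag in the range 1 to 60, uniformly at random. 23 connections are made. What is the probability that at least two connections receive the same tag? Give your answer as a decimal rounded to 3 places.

It's easier to compute the probability that all 23 are distinct.
P(all distinct) = 60/60 · 59/60 · ··· · 38/60 ≈ 0.008.
So the probability of at least one match is 1 − 0.008 = 0.992.

0.992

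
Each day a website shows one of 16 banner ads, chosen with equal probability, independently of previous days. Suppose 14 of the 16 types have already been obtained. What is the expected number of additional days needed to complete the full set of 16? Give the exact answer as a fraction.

24

Starting from 14 distinct types, each trial gives a new one with probability (16−i)/16 when i types are held, so the wait for the next new type is 16/(16−i).
E = 16/2 + 16/1 = 24.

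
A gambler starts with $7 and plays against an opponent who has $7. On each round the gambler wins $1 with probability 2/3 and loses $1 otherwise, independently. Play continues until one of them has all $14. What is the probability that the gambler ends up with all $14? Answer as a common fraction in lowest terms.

128/129

Let r = q/p = (1/3)/(2/3) = 1/2. The recurrence P(i) = p·P(i+1) + q·P(i−1) with P(0)=0, P(14)=1 gives P(i) = (1 − r^i)/(1 − r^14).
P(7) = (1 − (1/2)^7) / (1 − (1/2)^14) = 128/129.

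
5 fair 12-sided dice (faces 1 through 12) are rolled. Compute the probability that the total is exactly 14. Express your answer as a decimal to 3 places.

0.003

There are 12^5 = 248832 equally likely outcomes.
The number of ordered 5-tuples from {1,…,12} summing to 14 is 715.
P(sum = 14) = 715/248832 ≈ 0.003.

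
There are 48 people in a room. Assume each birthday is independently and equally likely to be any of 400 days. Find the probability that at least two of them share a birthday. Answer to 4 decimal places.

0.9471

It's easier to compute the probability that all 48 are distinct.
P(all distinct) = 400/400 · 399/400 · ··· · 353/400 ≈ 0.0529.
So the probability of at least one match is 1 − 0.0529 = 0.9471.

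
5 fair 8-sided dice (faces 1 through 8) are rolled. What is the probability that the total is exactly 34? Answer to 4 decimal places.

0.0064

There are 8^5 = 32768 equally likely outcomes.
The number of ordered 5-tuples from {1,…,8} summing to 34 is 210.
P(sum = 34) = 210/32768 = 105/16384 ≈ 0.0064.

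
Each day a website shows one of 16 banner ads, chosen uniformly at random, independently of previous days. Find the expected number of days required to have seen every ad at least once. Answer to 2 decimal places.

After i distinct types are collected, each trial gives a new one with probability (16−i)/16, so the expected wait for the next new type is 16/(16−i).
E = 16/16 + 16/15 + 16/14 + 16/13 + 16/12 + 16/11 + 16/10 + 16/9 + 16/8 + 16/7 + 16/6 + 16/5 + 16/4 + 16/3 + 16/2 + 16/1 = 2436559/45045 ≈ 54.09.

54.09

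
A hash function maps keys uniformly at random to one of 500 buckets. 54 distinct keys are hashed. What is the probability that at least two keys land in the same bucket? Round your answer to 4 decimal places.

0.9487

It's easier to compute the probability that all 54 are distinct.
P(all distinct) = 500/500 · 499/500 · ··· · 447/500 ≈ 0.0513.
So the probability of at least one match is 1 − 0.0513 = 0.9487.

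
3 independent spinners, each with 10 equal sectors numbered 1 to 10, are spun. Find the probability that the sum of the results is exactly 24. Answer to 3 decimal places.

There are 10^3 = 1000 equally likely outcomes.
The number of ordered 3-tuples from {1,…,10} summing to 24 is 28.
P(sum = 24) = 28/1000 = 7/250 ≈ 0.028.

0.028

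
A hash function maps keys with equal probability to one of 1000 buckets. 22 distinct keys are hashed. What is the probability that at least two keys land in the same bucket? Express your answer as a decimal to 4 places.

0.2076

It's easier to compute the probability that all 22 are distinct.
P(all distinct) = 1000/1000 · 999/1000 · ··· · 979/1000 ≈ 0.7924.
So the probability of at least one match is 1 − 0.7924 = 0.2076.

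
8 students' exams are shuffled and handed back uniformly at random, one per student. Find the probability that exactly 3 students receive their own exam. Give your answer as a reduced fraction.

Choose which 3 of the 8 are fixed: C(8,3) = 56 ways.
The remaining 5 must have no fixed point: D(5) = 44.
P = 56·44/40320 = 11/180.

11/180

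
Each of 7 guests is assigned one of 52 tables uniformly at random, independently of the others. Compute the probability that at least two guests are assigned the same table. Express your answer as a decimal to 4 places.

0.3441

It's easier to compute the probability that all 7 are distinct.
P(all distinct) = 52/52 · 51/52 · ··· · 46/52 ≈ 0.6559.
So the probability of at least one match is 1 − 0.6559 = 0.3441.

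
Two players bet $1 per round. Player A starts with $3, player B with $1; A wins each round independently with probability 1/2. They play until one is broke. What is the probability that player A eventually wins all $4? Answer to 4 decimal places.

0.7500

With a fair step, P(i) = ½P(i−1) + ½P(i+1) with P(0)=0, P(4)=1 has the linear solution P(i) = i/4.
P(3) = 3/4 ≈ 0.7500.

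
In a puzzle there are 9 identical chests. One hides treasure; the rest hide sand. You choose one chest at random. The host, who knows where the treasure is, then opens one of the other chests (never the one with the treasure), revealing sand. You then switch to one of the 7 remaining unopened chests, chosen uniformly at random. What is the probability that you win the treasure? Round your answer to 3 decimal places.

0.127

Your original chest holds the treasure with probability 1/9, so the other 8 collectively hold it with probability 8/9.
The host can always find an empty chest to open, so this doesn't change that 8/9; it is now spread over the 7 remaining unopened chests.
P(win by switching) = (8/9) · (1/7) = 8/63 ≈ 0.127.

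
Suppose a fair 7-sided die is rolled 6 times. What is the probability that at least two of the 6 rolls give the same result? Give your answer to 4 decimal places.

0.9572

P(all 6 different) = 7/7 · 6/7 · ··· · 2/7 ≈ 0.0428.
P(at least two equal) = 1 − 0.0428 = 0.9572.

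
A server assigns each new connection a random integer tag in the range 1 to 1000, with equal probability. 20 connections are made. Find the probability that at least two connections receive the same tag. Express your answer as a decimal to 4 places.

0.1741

It's easier to compute the probability that all 20 are distinct.
P(all distinct) = 1000/1000 · 999/1000 · ··· · 981/1000 ≈ 0.8259.
So the probability of at least one match is 1 − 0.8259 = 0.1741.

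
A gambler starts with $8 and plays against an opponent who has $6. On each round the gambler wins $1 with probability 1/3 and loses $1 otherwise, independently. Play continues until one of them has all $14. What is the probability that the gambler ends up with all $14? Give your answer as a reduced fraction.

Let r = q/p = (2/3)/(1/3) = 2. The recurrence P(i) = p·P(i+1) + q·P(i−1) with P(0)=0, P(14)=1 gives P(i) = (1 − r^i)/(1 − r^14).
P(8) = (1 − (2)^8) / (1 − (2)^14) = 85/5461.

85/5461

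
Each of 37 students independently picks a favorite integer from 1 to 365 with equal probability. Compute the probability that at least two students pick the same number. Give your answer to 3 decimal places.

It's easier to compute the probability that all 37 are distinct.
P(all distinct) = 365/365 · 364/365 · ··· · 329/365 ≈ 0.151.
So the probability of at least one match is 1 − 0.151 = 0.849.

0.849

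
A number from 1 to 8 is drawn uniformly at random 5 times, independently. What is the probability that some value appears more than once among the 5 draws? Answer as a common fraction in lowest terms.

407/512

P(all 5 different) = 8/8 · 7/8 · ··· · 4/8 = 105/512.
P(at least two equal) = 1 − 105/512 = 407/512.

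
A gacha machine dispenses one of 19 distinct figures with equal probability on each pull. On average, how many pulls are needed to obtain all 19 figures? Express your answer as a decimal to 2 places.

After i distinct types are collected, each trial gives a new one with probability (19−i)/19, so the expected wait for the next new type is 19/(19−i).
E = 19/19 + 19/18 + 19/17 + 19/16 + 19/15 + 19/14 + 19/13 + 19/12 + 19/11 + 19/10 + 19/9 + 19/8 + 19/7 + 19/6 + 19/5 + 19/4 + 19/3 + 19/2 + 19/1 = 275295799/4084080 ≈ 67.41.

67.41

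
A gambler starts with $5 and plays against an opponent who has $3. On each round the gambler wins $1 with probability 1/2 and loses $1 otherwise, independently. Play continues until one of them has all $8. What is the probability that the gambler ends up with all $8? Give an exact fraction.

5/8

With a fair step, P(i) = ½P(i−1) + ½P(i+1) with P(0)=0, P(8)=1 has the linear solution P(i) = i/8.
P(5) = 5/8.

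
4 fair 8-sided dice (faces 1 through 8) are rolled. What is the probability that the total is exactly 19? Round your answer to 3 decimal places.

0.082

There are 8^4 = 4096 equally likely outcomes.
The number of ordered 4-tuples from {1,…,8} summing to 19 is 336.
P(sum = 19) = 336/4096 = 21/256 ≈ 0.082.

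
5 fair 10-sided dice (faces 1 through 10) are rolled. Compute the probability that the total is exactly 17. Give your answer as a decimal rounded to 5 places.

There are 10^5 = 100000 equally likely outcomes.
The number of ordered 5-tuples from {1,…,10} summing to 17 is 1745.
P(sum = 17) = 1745/100000 = 349/20000 ≈ 0.01745.

0.01745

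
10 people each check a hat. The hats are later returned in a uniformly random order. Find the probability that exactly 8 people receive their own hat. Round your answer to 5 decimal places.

0.00001

Choose which 8 of the 10 are fixed: C(10,8) = 45 ways.
The remaining 2 must have no fixed point: D(2) = 1.
P = 45·1/3628800 = 1/80640 ≈ 0.00001.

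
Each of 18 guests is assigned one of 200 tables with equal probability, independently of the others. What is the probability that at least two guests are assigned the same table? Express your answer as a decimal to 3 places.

It's easier to compute the probability that all 18 are distinct.
P(all distinct) = 200/200 · 199/200 · ··· · 183/200 ≈ 0.455.
So the probability of at least one match is 1 − 0.455 = 0.545.

0.545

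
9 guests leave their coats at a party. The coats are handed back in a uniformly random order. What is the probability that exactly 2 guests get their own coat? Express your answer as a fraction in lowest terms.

103/560

Choose which 2 of the 9 are fixed: C(9,2) = 36 ways.
The remaining 7 must have no fixed point: D(7) = 1854.
P = 36·1854/362880 = 103/560.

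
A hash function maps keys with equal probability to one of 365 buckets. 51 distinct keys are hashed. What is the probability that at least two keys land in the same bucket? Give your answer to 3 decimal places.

It's easier to compute the probability that all 51 are distinct.
P(all distinct) = 365/365 · 364/365 · ··· · 315/365 ≈ 0.026.
So the probability of at least one match is 1 − 0.026 = 0.974.

0.974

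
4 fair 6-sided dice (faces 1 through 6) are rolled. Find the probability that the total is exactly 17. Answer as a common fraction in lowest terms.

There are 6^4 = 1296 equally likely outcomes.
The number of ordered 4-tuples from {1,…,6} summing to 17 is 104.
P(sum = 17) = 104/1296 = 13/162.

13/162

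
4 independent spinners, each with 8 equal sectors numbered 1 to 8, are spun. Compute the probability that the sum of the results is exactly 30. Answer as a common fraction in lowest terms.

5/2048

There are 8^4 = 4096 equally likely outcomes.
The number of ordered 4-tuples from {1,…,8} summing to 30 is 10.
P(sum = 30) = 10/4096 = 5/2048.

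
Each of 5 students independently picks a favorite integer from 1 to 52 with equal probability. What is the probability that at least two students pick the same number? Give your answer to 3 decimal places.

It's easier to compute the probability that all 5 are distinct.
P(all distinct) = 52/52 · 51/52 · ··· · 48/52 ≈ 0.820.
So the probability of at least one match is 1 − 0.820 = 0.180.

0.180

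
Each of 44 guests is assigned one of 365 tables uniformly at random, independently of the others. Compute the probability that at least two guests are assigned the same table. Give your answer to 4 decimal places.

It's easier to compute the probability that all 44 are distinct.
P(all distinct) = 365/365 · 364/365 · ··· · 322/365 ≈ 0.0671.
So the probability of at least one match is 1 − 0.0671 = 0.9329.

0.9329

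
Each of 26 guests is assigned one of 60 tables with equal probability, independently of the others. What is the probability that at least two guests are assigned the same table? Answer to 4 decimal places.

0.9983

It's easier to compute the probability that all 26 are distinct.
P(all distinct) = 60/60 · 59/60 · ··· · 35/60 ≈ 0.0017.
So the probability of at least one match is 1 − 0.0017 = 0.9983.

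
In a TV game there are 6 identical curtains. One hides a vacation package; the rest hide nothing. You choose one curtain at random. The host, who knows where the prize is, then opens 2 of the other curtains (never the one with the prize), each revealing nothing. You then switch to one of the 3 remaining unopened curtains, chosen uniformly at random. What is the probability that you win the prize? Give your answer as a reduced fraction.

5/18

Your original curtain holds the prize with probability 1/6, so the other 5 collectively hold it with probability 5/6.
The host can always find 2 empty curtains to open, so the reveals don't change that 5/6; it is now spread over the 3 remaining unopened curtains.
P(win by switching) = (5/6) · (1/3) = 5/18.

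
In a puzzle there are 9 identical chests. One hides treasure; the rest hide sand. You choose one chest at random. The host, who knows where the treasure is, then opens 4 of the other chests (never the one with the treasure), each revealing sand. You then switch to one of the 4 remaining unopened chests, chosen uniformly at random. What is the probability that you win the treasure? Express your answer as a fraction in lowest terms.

2/9

Your original chest holds the treasure with probability 1/9, so the other 8 collectively hold it with probability 8/9.
The host can always find 4 empty chests to open, so the reveals don't change that 8/9; it is now spread over the 4 remaining unopened chests.
P(win by switching) = (8/9) · (1/4) = 2/9.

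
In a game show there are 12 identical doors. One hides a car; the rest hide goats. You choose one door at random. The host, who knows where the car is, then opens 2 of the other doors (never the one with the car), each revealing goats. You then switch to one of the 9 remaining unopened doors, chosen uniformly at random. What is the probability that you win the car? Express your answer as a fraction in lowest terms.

Your original door holds the car with probability 1/12, so the other 11 collectively hold it with probability 11/12.
The host can always find 2 empty doors to open, so the reveals don't change that 11/12; it is now spread over the 9 remaining unopened doors.
P(win by switching) = (11/12) · (1/9) = 11/108.

11/108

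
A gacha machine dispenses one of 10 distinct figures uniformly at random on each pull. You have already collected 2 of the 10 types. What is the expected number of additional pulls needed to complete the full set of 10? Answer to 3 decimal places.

Starting from 2 distinct types, each trial gives a new one with probability (10−i)/10 when i types are held, so the wait for the next new type is 10/(10−i).
E = 10/8 + 10/7 + 10/6 + 10/5 + 10/4 + 10/3 + 10/2 + 10/1 = 761/28 ≈ 27.179.

27.179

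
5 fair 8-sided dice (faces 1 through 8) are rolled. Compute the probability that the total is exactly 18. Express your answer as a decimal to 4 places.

0.0534

There are 8^5 = 32768 equally likely outcomes.
The number of ordered 5-tuples from {1,…,8} summing to 18 is 1750.
P(sum = 18) = 1750/32768 = 875/16384 ≈ 0.0534.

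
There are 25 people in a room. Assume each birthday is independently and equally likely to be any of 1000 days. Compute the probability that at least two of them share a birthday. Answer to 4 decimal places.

0.2610

It's easier to compute the probability that all 25 are distinct.
P(all distinct) = 1000/1000 · 999/1000 · ··· · 976/1000 ≈ 0.7390.
So the probability of at least one match is 1 − 0.7390 = 0.2610.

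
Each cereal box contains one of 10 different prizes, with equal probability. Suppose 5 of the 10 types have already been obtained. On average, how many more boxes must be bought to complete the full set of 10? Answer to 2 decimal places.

Starting from 5 distinct types, each trial gives a new one with probability (10−i)/10 when i types are held, so the wait for the next new type is 10/(10−i).
E = 10/5 + 10/4 + 10/3 + 10/2 + 10/1 = 137/6 ≈ 22.83.

22.83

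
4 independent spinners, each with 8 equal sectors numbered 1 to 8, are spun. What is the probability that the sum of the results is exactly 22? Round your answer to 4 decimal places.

0.0601

There are 8^4 = 4096 equally likely outcomes.
The number of ordered 4-tuples from {1,…,8} summing to 22 is 246.
P(sum = 22) = 246/4096 = 123/2048 ≈ 0.0601.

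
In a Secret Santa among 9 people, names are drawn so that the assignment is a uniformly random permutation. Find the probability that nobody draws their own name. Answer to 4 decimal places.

0.3679

This is the derangement probability: permutations of 9 with no fixed point.
D(9) = 9! · (1 − 1/1! + 1/2! − ··· + (−1)^9/9!) = 133496.
P = 133496/362880 = 16687/45360 ≈ 0.3679.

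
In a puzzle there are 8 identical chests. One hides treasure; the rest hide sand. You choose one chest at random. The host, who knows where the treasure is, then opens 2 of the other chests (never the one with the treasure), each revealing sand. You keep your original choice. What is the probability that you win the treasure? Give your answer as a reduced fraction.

1/8

The host can always open 2 empty chests regardless of your choice, so the reveals give no information about your original chest.
P(win by staying) = 1/8.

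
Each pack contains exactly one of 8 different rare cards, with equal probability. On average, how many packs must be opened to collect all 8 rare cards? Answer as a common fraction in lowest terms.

761/35

After i distinct types are collected, each trial gives a new one with probability (8−i)/8, so the expected wait for the next new type is 8/(8−i).
E = 8/8 + 8/7 + 8/6 + 8/5 + 8/4 + 8/3 + 8/2 + 8/1 = 761/35.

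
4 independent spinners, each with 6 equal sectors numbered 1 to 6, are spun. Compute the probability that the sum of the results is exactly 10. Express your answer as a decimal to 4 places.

There are 6^4 = 1296 equally likely outcomes.
The number of ordered 4-tuples from {1,…,6} summing to 10 is 80.
P(sum = 10) = 80/1296 = 5/81 ≈ 0.0617.

0.0617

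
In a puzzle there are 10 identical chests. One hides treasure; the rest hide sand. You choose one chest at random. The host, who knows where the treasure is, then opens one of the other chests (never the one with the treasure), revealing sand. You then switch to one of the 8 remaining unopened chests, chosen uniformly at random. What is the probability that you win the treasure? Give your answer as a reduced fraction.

Your original chest holds the treasure with probability 1/10, so the other 9 collectively hold it with probability 9/10.
The host can always find an empty chest to open, so this doesn't change that 9/10; it is now spread over the 8 remaining unopened chests.
P(win by switching) = (9/10) · (1/8) = 9/80.

9/80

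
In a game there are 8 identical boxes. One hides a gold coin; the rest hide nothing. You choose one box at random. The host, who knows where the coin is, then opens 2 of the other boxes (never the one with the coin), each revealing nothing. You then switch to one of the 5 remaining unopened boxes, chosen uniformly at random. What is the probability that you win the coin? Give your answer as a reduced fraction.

7/40

Your original box holds the coin with probability 1/8, so the other 7 collectively hold it with probability 7/8.
The host can always find 2 empty boxes to open, so the reveals don't change that 7/8; it is now spread over the 5 remaining unopened boxes.
P(win by switching) = (7/8) · (1/5) = 7/40.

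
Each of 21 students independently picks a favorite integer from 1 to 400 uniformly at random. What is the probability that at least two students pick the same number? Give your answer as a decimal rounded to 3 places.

It's easier to compute the probability that all 21 are distinct.
P(all distinct) = 400/400 · 399/400 · ··· · 380/400 ≈ 0.586.
So the probability of at least one match is 1 − 0.586 = 0.414.

0.414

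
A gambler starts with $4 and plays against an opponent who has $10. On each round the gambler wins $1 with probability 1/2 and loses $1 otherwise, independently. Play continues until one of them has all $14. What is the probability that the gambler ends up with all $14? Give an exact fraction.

With a fair step, P(i) = ½P(i−1) + ½P(i+1) with P(0)=0, P(14)=1 has the linear solution P(i) = i/14.
P(4) = 4/14 = 2/7.

2/7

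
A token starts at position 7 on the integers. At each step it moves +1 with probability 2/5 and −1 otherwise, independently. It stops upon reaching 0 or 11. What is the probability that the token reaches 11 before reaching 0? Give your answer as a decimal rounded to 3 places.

0.188

Let r = q/p = (3/5)/(2/5) = 3/2. The recurrence P(i) = p·P(i+1) + q·P(i−1) with P(0)=0, P(11)=1 gives P(i) = (1 − r^i)/(1 − r^11).
P(7) = (1 − (3/2)^7) / (1 − (3/2)^11) = 32944/175099 ≈ 0.188.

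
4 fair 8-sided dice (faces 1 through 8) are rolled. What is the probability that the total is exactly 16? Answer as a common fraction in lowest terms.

There are 8^4 = 4096 equally likely outcomes.
The number of ordered 4-tuples from {1,…,8} summing to 16 is 315.
P(sum = 16) = 315/4096.

315/4096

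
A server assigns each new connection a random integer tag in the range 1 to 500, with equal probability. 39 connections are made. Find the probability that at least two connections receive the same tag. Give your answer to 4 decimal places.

0.7816

It's easier to compute the probability that all 39 are distinct.
P(all distinct) = 500/500 · 499/500 · ··· · 462/500 ≈ 0.2184.
So the probability of at least one match is 1 − 0.2184 = 0.7816.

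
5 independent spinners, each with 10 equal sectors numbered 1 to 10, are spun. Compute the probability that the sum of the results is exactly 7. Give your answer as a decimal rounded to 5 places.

0.00015

There are 10^5 = 100000 equally likely outcomes.
The number of ordered 5-tuples from {1,…,10} summing to 7 is 15.
P(sum = 7) = 15/100000 = 3/20000 ≈ 0.00015.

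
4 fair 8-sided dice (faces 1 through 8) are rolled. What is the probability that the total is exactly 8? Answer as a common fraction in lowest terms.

There are 8^4 = 4096 equally likely outcomes.
The number of ordered 4-tuples from {1,…,8} summing to 8 is 35.
P(sum = 8) = 35/4096.

35/4096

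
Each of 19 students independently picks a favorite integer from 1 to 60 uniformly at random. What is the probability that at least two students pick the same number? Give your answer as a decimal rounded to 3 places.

0.959

It's easier to compute the probability that all 19 are distinct.
P(all distinct) = 60/60 · 59/60 · ··· · 42/60 ≈ 0.041.
So the probability of at least one match is 1 − 0.041 = 0.959.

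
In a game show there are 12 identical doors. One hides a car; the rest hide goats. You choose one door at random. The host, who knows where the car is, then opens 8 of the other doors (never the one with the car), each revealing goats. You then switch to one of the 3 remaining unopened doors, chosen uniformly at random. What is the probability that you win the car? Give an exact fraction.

Your original door holds the car with probability 1/12, so the other 11 collectively hold it with probability 11/12.
The host can always find 8 empty doors to open, so the reveals don't change that 11/12; it is now spread over the 3 remaining unopened doors.
P(win by switching) = (11/12) · (1/3) = 11/36.

11/36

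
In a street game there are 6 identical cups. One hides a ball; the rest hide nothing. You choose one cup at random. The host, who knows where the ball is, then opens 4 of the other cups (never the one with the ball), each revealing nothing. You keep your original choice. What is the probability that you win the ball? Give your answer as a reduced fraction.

1/6

The host can always open 4 empty cups regardless of your choice, so the reveals give no information about your original cup.
P(win by staying) = 1/6.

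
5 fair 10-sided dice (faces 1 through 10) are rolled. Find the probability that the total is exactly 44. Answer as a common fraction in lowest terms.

There are 10^5 = 100000 equally likely outcomes.
The number of ordered 5-tuples from {1,…,10} summing to 44 is 210.
P(sum = 44) = 210/100000 = 21/10000.

21/10000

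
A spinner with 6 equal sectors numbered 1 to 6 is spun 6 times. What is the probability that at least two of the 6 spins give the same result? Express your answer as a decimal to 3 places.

0.985

P(all 6 different) = 6/6 · 5/6 · ··· · 1/6 ≈ 0.015.
P(at least two equal) = 1 − 0.015 = 0.985.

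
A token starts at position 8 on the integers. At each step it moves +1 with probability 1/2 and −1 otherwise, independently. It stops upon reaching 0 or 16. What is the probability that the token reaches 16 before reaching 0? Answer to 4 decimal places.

With a fair step, P(i) = ½P(i−1) + ½P(i+1) with P(0)=0, P(16)=1 has the linear solution P(i) = i/16.
P(8) = 8/16 = 1/2 ≈ 0.5000.

0.5000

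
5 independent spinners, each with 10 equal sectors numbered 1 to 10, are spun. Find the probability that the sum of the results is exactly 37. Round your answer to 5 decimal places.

There are 10^5 = 100000 equally likely outcomes.
The number of ordered 5-tuples from {1,…,10} summing to 37 is 2205.
P(sum = 37) = 2205/100000 = 441/20000 ≈ 0.02205.

0.02205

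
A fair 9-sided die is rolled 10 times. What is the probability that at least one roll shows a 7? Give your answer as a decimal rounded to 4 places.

0.6921

P(no roll shows a 7) = (8/9)^10 ≈ 0.3079.
P(at least one) = 1 − 0.3079 = 0.6921.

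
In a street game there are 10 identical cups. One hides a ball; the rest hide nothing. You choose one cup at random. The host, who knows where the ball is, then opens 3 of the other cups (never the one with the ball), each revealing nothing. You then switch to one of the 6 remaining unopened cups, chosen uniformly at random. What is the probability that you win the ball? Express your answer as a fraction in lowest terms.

Your original cup holds the ball with probability 1/10, so the other 9 collectively hold it with probability 9/10.
The host can always find 3 empty cups to open, so the reveals don't change that 9/10; it is now spread over the 6 remaining unopened cups.
P(win by switching) = (9/10) · (1/6) = 3/20.

3/20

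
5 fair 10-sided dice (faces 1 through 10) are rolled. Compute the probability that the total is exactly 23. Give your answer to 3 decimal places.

0.048

There are 10^5 = 100000 equally likely outcomes.
The number of ordered 5-tuples from {1,…,10} summing to 23 is 4840.
P(sum = 23) = 4840/100000 = 121/2500 ≈ 0.048.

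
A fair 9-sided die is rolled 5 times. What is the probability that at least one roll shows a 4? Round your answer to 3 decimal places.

P(no roll shows a 4) = (8/9)^5 ≈ 0.555.
P(at least one) = 1 − 0.555 = 0.445.

0.445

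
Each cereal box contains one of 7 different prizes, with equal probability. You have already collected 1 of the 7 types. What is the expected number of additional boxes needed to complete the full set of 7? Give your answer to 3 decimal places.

17.150

Starting from 1 distinct type, each trial gives a new one with probability (7−i)/7 when i types are held, so the wait for the next new type is 7/(7−i).
E = 7/6 + 7/5 + 7/4 + 7/3 + 7/2 + 7/1 = 343/20 ≈ 17.150.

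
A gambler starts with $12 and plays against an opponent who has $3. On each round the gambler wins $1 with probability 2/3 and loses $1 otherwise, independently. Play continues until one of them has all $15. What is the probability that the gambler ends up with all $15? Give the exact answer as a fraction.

4680/4681

Let r = q/p = (1/3)/(2/3) = 1/2. The recurrence P(i) = p·P(i+1) + q·P(i−1) with P(0)=0, P(15)=1 gives P(i) = (1 − r^i)/(1 − r^15).
P(12) = (1 − (1/2)^12) / (1 − (1/2)^15) = 4680/4681.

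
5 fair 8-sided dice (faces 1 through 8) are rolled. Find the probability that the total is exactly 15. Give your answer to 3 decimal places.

There are 8^5 = 32768 equally likely outcomes.
The number of ordered 5-tuples from {1,…,8} summing to 15 is 926.
P(sum = 15) = 926/32768 = 463/16384 ≈ 0.028.

0.028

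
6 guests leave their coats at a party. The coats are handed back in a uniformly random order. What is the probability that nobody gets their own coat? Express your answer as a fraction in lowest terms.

53/144

This is the derangement probability: permutations of 6 with no fixed point.
D(6) = 6! · (1 − 1/1! + 1/2! − ··· + (−1)^6/6!) = 265.
P = 265/720 = 53/144.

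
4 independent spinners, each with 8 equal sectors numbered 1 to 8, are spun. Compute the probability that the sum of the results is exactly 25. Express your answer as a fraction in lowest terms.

15/512

There are 8^4 = 4096 equally likely outcomes.
The number of ordered 4-tuples from {1,…,8} summing to 25 is 120.
P(sum = 25) = 120/4096 = 15/512.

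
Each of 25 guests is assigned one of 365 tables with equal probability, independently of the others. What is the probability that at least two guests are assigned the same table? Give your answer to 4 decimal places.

It's easier to compute the probability that all 25 are distinct.
P(all distinct) = 365/365 · 364/365 · ··· · 341/365 ≈ 0.4313.
So the probability of at least one match is 1 − 0.4313 = 0.5687.

0.5687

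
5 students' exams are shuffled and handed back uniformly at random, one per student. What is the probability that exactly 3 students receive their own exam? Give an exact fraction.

Choose which 3 of the 5 are fixed: C(5,3) = 10 ways.
The remaining 2 must have no fixed point: D(2) = 1.
P = 10·1/120 = 1/12.

1/12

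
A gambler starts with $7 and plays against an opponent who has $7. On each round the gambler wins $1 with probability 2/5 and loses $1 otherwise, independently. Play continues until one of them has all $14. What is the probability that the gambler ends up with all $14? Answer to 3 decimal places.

Let r = q/p = (3/5)/(2/5) = 3/2. The recurrence P(i) = p·P(i+1) + q·P(i−1) with P(0)=0, P(14)=1 gives P(i) = (1 − r^i)/(1 − r^14).
P(7) = (1 − (3/2)^7) / (1 − (3/2)^14) = 128/2315 ≈ 0.055.

0.055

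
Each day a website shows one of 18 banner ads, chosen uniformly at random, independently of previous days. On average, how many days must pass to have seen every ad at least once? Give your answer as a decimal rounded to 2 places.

After i distinct types are collected, each trial gives a new one with probability (18−i)/18, so the expected wait for the next new type is 18/(18−i).
E = 18/18 + 18/17 + 18/16 + 18/15 + 18/14 + 18/13 + 18/12 + 18/11 + 18/10 + 18/9 + 18/8 + 18/7 + 18/6 + 18/5 + 18/4 + 18/3 + 18/2 + 18/1 = 42822903/680680 ≈ 62.91.

62.91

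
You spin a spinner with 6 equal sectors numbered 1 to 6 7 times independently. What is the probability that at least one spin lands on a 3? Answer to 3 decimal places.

0.721

P(no spin lands on a 3) = (5/6)^7 ≈ 0.279.
P(at least one) = 1 − 0.279 = 0.721.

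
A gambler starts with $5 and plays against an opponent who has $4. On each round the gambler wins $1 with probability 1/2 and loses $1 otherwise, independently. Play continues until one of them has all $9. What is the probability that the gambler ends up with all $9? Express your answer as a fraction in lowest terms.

With a fair step, P(i) = ½P(i−1) + ½P(i+1) with P(0)=0, P(9)=1 has the linear solution P(i) = i/9.
P(5) = 5/9.

5/9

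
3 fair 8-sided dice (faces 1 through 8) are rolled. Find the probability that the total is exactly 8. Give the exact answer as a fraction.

21/512

There are 8^3 = 512 equally likely outcomes.
The number of ordered 3-tuples from {1,…,8} summing to 8 is 21.
P(sum = 8) = 21/512.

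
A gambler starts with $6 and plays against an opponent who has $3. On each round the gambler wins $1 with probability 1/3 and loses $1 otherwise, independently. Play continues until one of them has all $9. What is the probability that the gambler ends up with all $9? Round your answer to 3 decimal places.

Let r = q/p = (2/3)/(1/3) = 2. The recurrence P(i) = p·P(i+1) + q·P(i−1) with P(0)=0, P(9)=1 gives P(i) = (1 − r^i)/(1 − r^9).
P(6) = (1 − (2)^6) / (1 − (2)^9) = 9/73 ≈ 0.123.

0.123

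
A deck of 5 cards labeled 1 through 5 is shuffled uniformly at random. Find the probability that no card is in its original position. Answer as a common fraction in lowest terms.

This is the derangement probability: permutations of 5 with no fixed point.
D(5) = 5! · (1 − 1/1! + 1/2! − ··· + (−1)^5/5!) = 44.
P = 44/120 = 11/30.

11/30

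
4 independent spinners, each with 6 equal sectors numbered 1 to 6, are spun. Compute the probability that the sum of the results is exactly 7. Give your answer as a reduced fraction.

There are 6^4 = 1296 equally likely outcomes.
The number of ordered 4-tuples from {1,…,6} summing to 7 is 20.
P(sum = 7) = 20/1296 = 5/324.

5/324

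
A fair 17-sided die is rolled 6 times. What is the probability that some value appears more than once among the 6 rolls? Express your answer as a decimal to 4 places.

P(all 6 different) = 17/17 · 16/17 · ··· · 12/17 ≈ 0.3692.
P(at least two equal) = 1 − 0.3692 = 0.6308.

0.6308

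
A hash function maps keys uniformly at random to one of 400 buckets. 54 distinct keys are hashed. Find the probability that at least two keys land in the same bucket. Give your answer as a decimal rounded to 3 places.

It's easier to compute the probability that all 54 are distinct.
P(all distinct) = 400/400 · 399/400 · ··· · 347/400 ≈ 0.024.
So the probability of at least one match is 1 − 0.024 = 0.976.

0.976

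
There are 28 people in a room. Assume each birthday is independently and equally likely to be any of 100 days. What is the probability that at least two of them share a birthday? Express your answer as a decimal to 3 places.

It's easier to compute the probability that all 28 are distinct.
P(all distinct) = 100/100 · 99/100 · ··· · 73/100 ≈ 0.015.
So the probability of at least one match is 1 − 0.015 = 0.985.

0.985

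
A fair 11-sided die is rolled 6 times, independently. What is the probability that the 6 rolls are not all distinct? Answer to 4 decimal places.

0.8122

P(all 6 different) = 11/11 · 10/11 · ··· · 6/11 ≈ 0.1878.
P(at least two equal) = 1 − 0.1878 = 0.8122.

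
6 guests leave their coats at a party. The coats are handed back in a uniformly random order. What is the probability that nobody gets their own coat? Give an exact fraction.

This is the derangement probability: permutations of 6 with no fixed point.
D(6) = 6! · (1 − 1/1! + 1/2! − ··· + (−1)^6/6!) = 265.
P = 265/720 = 53/144.

53/144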